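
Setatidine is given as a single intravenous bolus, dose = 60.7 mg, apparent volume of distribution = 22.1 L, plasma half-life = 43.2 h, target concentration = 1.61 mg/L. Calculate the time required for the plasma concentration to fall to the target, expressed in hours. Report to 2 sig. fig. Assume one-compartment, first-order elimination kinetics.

33 h

C₀ = Dose / Vd = 60.70 / 22.1 = 2.747 mg/L
k = ln2 / t½ = 0.693147 / 43.2 = 0.01605 h⁻¹
t = ln(C₀ / C) / k = ln(2.747 / 1.61) / 0.01605
  = ln(1.706) / 0.01605 = 0.5342 / 0.01605 = 33.28 h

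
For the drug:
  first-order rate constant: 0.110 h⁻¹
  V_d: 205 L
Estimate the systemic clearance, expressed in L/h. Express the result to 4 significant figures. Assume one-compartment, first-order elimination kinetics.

22.55 L/h

CL = k × Vd = 0.110 × 205 = 22.55 L/h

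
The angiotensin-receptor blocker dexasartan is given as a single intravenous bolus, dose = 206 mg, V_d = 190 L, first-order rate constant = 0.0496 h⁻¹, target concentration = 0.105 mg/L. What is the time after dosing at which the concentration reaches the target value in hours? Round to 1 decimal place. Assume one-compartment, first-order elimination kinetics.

C₀ = Dose / Vd = 206.0 / 190 = 1.084 mg/L
t = ln(C₀ / C) / k = ln(1.084 / 0.105) / 0.04960
  = ln(10.32) / 0.04960 = 2.334 / 0.04960 = 47.06 h

47.1 h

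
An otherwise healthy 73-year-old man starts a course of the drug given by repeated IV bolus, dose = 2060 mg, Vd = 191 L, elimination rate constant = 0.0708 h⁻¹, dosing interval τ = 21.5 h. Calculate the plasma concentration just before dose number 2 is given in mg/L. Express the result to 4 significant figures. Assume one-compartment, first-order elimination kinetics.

C₀ per dose = Dose / Vd = 2060 / 191 = 10.79 mg/L
Fraction remaining after one interval: r = e^(−kτ) = e^(−0.07080 × 21.5) = 0.2182
Before dose 2, 1 dose has been given (aged 1τ).
C_trough = C₀ × r = 10.79 × 0.2182 = 2.354 mg/L

2.354 mg/L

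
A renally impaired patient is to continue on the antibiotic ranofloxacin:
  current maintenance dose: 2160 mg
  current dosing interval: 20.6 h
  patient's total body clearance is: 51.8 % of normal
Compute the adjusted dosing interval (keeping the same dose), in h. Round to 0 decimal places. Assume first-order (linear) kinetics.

To keep the same average steady-state level, dosing rate must scale with clearance.
CL ratio = 51.8 / 100 = 0.5180
New interval (same dose) = 20.6 / 0.5180 = 39.77 h

40 h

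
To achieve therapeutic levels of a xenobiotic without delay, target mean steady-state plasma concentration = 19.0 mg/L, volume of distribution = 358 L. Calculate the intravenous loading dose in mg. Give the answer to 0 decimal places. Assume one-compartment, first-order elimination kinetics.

LD = Css × Vd = 19.0 × 358 = 6802 mg

6802 mg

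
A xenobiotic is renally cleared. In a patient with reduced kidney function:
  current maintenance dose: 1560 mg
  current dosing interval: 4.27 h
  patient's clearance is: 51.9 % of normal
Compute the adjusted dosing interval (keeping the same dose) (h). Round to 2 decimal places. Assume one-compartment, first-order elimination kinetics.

8.23 h

To keep the same average steady-state level, dosing rate must scale with clearance.
CL ratio = 51.9 / 100 = 0.5190
New interval (same dose) = 4.27 / 0.5190 = 8.227 h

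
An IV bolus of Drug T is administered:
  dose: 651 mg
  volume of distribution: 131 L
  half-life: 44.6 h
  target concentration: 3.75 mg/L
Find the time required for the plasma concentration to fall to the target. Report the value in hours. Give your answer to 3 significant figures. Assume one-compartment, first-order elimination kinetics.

18.1 h

C₀ = Dose / Vd = 651.0 / 131 = 4.969 mg/L
k = ln2 / t½ = 0.693147 / 44.6 = 0.01554 h⁻¹
t = ln(C₀ / C) / k = ln(4.969 / 3.75) / 0.01554
  = ln(1.325) / 0.01554 = 0.2814 / 0.01554 = 18.11 h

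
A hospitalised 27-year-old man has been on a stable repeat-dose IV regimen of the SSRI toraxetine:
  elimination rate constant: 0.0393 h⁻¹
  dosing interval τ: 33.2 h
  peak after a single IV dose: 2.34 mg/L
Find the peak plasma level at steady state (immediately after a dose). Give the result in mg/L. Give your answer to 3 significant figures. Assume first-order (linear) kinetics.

3.21 mg/L

e^(−kτ) = e^(−0.03930 × 33.2) = 0.2712
Accumulation ratio R = 1 / (1 − e^(−kτ)) = 1 / (1 − 0.2712) = 1.372
Steady-state peak = C₀ × R = 2.34 × 1.372 = 3.210 mg/L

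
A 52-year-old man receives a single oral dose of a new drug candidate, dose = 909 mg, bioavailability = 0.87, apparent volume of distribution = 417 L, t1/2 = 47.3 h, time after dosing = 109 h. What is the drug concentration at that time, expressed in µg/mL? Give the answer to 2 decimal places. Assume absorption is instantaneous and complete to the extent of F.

Amount reaching circulation = F × Dose = 0.87 × 909.0 = 790.8 mg
C₀ = F·Dose / Vd = 790.8 / 417 = 1.896 mg/L
k = ln2 / t½ = 0.693147 / 47.3 = 0.01465 h⁻¹
C = C₀ · e^(−k·t) = 1.896 × e^(−0.01465 × 109)
  = 1.896 × 0.2025 = 0.3839 mg/L
(0.3839 mg/L = 0.3839 µg/mL)

0.38 µg/mL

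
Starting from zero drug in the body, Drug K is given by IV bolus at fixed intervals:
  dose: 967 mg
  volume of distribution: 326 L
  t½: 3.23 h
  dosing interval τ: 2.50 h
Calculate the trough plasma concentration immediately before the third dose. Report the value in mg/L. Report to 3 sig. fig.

2.75 mg/L

C₀ per dose = Dose / Vd = 967 / 326 = 2.966 mg/L
k = ln2 / t½ = 0.693147 / 3.23 = 0.2146 h⁻¹
Fraction remaining after one interval: r = e^(−kτ) = e^(−0.2146 × 2.50) = 0.5848
Before dose 3, 2 doses have been given (aged 1τ, 2τ).
C_trough = C₀ × (r + r²) = 2.966 × (0.5848 + 0.3420) = 2.749 mg/L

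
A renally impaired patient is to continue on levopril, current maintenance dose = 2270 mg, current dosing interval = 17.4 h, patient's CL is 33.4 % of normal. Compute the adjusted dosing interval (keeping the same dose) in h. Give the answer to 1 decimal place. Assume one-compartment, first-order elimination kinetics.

52.1 h

To keep the same average steady-state level, dosing rate must scale with clearance.
CL ratio = 33.4 / 100 = 0.3340
New interval (same dose) = 17.4 / 0.3340 = 52.10 h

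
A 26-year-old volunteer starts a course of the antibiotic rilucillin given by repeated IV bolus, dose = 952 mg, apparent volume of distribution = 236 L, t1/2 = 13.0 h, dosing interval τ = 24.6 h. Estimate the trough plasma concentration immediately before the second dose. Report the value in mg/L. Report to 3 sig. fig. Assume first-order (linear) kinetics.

C₀ per dose = Dose / Vd = 952 / 236 = 4.034 mg/L
k = ln2 / t½ = 0.693147 / 13.0 = 0.05332 h⁻¹
Fraction remaining after one interval: r = e^(−kτ) = e^(−0.05332 × 24.6) = 0.2694
Before dose 2, 1 dose has been given (aged 1τ).
C_trough = C₀ × r = 4.034 × 0.2694 = 1.087 mg/L

1.09 mg/L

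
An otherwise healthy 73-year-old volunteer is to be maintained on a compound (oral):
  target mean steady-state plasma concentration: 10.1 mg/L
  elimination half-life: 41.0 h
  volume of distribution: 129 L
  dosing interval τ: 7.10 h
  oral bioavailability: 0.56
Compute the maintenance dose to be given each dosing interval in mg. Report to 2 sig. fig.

k = ln2 / t½ = 0.693147 / 41.0 = 0.01691 h⁻¹
CL = k × Vd = 0.01691 × 129 = 2.181 L/h
At steady state, F × (Dose/τ) = Css × CL.
Dose = Css × CL × τ / F = 10.1 × 2.181 × 7.10 / 0.56 = 279.3 mg

280 mg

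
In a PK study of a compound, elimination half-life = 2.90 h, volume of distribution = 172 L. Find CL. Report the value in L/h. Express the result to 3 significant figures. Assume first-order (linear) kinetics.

k = ln2 / t½ = 0.693147 / 2.90 = 0.2390 h⁻¹
CL = k × Vd = 0.2390 × 172 = 41.11 L/h

41.1 L/h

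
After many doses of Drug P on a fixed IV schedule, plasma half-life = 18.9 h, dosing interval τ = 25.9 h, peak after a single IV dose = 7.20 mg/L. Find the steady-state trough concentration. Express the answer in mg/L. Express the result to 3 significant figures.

k = ln2 / t½ = 0.693147 / 18.9 = 0.03667 h⁻¹
e^(−kτ) = e^(−0.03667 × 25.9) = 0.3868
Accumulation ratio R = 1 / (1 − e^(−kτ)) = 1 / (1 − 0.3868) = 1.631
Steady-state trough = C₀ × R × e^(−kτ) = 7.20 × 1.631 × 0.3868 = 4.542 mg/L

4.54 mg/L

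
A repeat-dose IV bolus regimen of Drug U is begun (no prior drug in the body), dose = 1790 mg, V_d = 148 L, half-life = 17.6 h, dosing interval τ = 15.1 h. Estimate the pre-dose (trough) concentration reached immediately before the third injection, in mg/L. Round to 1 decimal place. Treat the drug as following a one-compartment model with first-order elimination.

C₀ per dose = Dose / Vd = 1790 / 148 = 12.09 mg/L
k = ln2 / t½ = 0.693147 / 17.6 = 0.03938 h⁻¹
Fraction remaining after one interval: r = e^(−kτ) = e^(−0.03938 × 15.1) = 0.5518
Before dose 3, 2 doses have been given (aged 1τ, 2τ).
C_trough = C₀ × (r + r²) = 12.09 × (0.5518 + 0.3045) = 10.35 mg/L

10.4 mg/L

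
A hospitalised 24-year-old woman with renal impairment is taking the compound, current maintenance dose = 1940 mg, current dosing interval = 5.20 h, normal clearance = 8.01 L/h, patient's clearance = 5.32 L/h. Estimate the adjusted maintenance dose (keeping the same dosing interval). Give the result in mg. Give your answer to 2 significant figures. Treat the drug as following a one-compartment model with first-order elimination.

1300 mg

To keep the same average steady-state level, dosing rate must scale with clearance.
CL ratio = 5.32 / 8.01 = 0.6642
New dose (same interval) = 1940 × 0.6642 = 1289 mg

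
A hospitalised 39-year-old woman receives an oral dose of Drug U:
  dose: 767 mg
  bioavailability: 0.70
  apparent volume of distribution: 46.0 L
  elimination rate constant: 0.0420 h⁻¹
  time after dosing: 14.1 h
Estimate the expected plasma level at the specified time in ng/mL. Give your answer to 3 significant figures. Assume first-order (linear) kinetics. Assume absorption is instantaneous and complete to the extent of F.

Amount reaching circulation = F × Dose = 0.70 × 767.0 = 536.9 mg
C₀ = F·Dose / Vd = 536.9 / 46.0 = 11.67 mg/L
C = C₀ · e^(−k·t) = 11.67 × e^(−0.04200 × 14.1)
  = 11.67 × 0.5531 = 6.455 mg/L
Convert: 6.455 mg/L × 1000 = 6455 ng/mL

6460 ng/mL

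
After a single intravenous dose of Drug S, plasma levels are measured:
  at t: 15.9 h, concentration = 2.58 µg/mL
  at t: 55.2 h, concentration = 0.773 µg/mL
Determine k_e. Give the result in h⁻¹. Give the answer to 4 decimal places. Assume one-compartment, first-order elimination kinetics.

k = ln(C₁/C₂) / (t₂ − t₁) = ln(2.58/0.773) / (55.2 − 15.9)
  = 1.205 / 39.30 = 0.03066 h⁻¹

0.0307 h⁻¹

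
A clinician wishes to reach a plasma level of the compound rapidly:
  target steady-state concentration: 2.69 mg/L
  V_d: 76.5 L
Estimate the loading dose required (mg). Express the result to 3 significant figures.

LD = Css × Vd = 2.69 × 76.5 = 205.8 mg

206 mg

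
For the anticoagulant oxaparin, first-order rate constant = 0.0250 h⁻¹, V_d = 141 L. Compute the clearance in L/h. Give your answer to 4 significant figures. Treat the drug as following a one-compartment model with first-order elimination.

CL = k × Vd = 0.0250 × 141 = 3.525 L/h

3.525 L/h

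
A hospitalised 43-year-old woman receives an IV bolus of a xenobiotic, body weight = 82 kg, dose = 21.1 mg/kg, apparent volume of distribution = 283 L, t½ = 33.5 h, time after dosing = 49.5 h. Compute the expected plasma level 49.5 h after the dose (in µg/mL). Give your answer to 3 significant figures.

2.20 µg/mL

Total dose = 21.1 × 82 = 1730 mg
C₀ = Dose / Vd = 1730 / 283 = 6.113 mg/L
k = ln2 / t½ = 0.693147 / 33.5 = 0.02069 h⁻¹
C = C₀ · e^(−k·t) = 6.113 × e^(−0.02069 × 49.5)
  = 6.113 × 0.3591 = 2.195 mg/L
(2.195 mg/L = 2.195 µg/mL)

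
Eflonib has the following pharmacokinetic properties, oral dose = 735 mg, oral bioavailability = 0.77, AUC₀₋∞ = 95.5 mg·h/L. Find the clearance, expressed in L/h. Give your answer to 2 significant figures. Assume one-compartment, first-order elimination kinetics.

CL = F·Dose / AUC = 0.77 × 735 / 95.5 = 5.926 L/h

5.9 L/h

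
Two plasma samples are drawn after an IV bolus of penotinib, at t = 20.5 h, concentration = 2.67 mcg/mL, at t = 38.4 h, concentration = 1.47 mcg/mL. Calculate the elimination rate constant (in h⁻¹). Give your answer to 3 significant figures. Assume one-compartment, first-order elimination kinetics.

0.0333 h⁻¹

k = ln(C₁/C₂) / (t₂ − t₁) = ln(2.67/1.47) / (38.4 − 20.5)
  = 0.5968 / 17.90 = 0.03334 h⁻¹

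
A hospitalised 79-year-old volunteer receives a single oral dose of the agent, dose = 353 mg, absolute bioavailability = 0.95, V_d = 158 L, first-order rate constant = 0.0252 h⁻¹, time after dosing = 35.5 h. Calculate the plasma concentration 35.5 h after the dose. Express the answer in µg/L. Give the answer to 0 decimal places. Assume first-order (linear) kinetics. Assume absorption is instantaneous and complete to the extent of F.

Amount reaching circulation = F × Dose = 0.95 × 353.0 = 335.4 mg
C₀ = F·Dose / Vd = 335.4 / 158 = 2.123 mg/L
C = C₀ · e^(−k·t) = 2.123 × e^(−0.02520 × 35.5)
  = 2.123 × 0.4088 = 0.8679 mg/L
Convert: 0.8679 mg/L × 1000 = 867.9 µg/L

868 µg/L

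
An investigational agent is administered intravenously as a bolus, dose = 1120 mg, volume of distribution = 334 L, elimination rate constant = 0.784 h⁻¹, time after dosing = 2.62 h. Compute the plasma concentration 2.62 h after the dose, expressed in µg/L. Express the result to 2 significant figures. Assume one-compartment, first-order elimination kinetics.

430 µg/L

C₀ = Dose / Vd = 1120 / 334 = 3.353 mg/L
C = C₀ · e^(−k·t) = 3.353 × e^(−0.7840 × 2.62)
  = 3.353 × 0.1282 = 0.4299 mg/L
Convert: 0.4299 mg/L × 1000 = 429.9 µg/L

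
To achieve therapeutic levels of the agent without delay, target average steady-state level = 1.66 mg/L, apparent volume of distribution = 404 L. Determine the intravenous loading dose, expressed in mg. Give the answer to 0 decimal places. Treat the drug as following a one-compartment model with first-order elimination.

671 mg

LD = Css × Vd = 1.66 × 404 = 670.6 mg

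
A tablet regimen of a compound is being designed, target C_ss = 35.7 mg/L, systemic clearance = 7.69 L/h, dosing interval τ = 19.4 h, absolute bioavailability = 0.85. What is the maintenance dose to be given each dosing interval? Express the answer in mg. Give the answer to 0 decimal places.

6266 mg

At steady state, F × (Dose/τ) = Css × CL.
Dose = Css × CL × τ / F = 35.7 × 7.690 × 19.4 / 0.85 = 6266 mg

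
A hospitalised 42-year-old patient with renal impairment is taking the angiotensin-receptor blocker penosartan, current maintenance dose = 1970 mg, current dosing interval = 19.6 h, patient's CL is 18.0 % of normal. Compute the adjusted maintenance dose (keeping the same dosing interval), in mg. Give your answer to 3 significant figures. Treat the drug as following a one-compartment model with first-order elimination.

355 mg

To keep the same average steady-state level, dosing rate must scale with clearance.
CL ratio = 18.0 / 100 = 0.1800
New dose (same interval) = 1970 × 0.1800 = 354.6 mg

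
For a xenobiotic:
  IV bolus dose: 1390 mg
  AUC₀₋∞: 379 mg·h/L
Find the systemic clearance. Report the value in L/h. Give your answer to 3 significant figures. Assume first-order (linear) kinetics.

3.67 L/h

CL = Dose / AUC = 1390 / 379 = 3.668 L/h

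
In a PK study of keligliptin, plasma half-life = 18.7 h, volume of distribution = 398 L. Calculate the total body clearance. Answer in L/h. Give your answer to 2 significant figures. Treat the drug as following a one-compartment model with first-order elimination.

k = ln2 / t½ = 0.693147 / 18.7 = 0.03707 h⁻¹
CL = k × Vd = 0.03707 × 398 = 14.75 L/h

15 L/h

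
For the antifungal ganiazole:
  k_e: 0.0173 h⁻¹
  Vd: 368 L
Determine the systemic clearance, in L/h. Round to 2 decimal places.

6.37 L/h

CL = k × Vd = 0.0173 × 368 = 6.366 L/h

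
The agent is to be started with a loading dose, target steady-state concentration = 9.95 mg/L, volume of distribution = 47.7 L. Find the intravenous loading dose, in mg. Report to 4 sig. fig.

474.6 mg

LD = Css × Vd = 9.95 × 47.7 = 474.6 mg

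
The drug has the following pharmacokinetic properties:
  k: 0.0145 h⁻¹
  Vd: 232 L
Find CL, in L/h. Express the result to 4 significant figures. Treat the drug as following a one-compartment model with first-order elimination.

CL = k × Vd = 0.0145 × 232 = 3.364 L/h

3.364 L/h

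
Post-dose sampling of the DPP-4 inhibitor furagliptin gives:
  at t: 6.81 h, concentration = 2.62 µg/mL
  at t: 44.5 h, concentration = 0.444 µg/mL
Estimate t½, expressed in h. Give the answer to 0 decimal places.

15 h

k = ln(C₁/C₂) / (t₂ − t₁) = ln(2.62/0.444) / (44.5 − 6.81)
  = 1.775 / 37.69 = 0.04709 h⁻¹
t½ = ln2 / k = 0.693147 / 0.04709 = 14.72 h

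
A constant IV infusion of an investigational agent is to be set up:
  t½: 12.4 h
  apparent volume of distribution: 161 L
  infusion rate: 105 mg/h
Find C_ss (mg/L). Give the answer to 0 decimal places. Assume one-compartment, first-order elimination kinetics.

k = ln2 / t½ = 0.693147 / 12.4 = 0.05590 h⁻¹
CL = k × Vd = 0.05590 × 161 = 9.000 L/h
At steady state Css = R₀ / CL = 105 / 9.000 = 11.67 mg/L

12 mg/L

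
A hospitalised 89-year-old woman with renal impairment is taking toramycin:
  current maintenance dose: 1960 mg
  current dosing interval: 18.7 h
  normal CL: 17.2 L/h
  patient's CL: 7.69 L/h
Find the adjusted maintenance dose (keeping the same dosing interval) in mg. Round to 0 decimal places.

To keep the same average steady-state level, dosing rate must scale with clearance.
CL ratio = 7.69 / 17.2 = 0.4471
New dose (same interval) = 1960 × 0.4471 = 876.3 mg

876 mg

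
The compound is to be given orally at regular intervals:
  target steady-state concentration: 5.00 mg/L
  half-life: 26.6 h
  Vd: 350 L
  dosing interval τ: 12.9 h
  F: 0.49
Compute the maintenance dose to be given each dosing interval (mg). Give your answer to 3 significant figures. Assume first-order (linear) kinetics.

1200 mg

k = ln2 / t½ = 0.693147 / 26.6 = 0.02606 h⁻¹
CL = k × Vd = 0.02606 × 350 = 9.121 L/h
At steady state, F × (Dose/τ) = Css × CL.
Dose = Css × CL × τ / F = 5.00 × 9.121 × 12.9 / 0.49 = 1201 mg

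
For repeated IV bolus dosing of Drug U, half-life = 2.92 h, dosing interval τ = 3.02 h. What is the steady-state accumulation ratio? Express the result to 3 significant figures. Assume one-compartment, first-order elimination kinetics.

1.95

k = ln2 / t½ = 0.693147 / 2.92 = 0.2374 h⁻¹
e^(−kτ) = e^(−0.2374 × 3.02) = 0.4882
Accumulation ratio R = 1 / (1 − e^(−kτ)) = 1 / (1 − 0.4882) = 1.954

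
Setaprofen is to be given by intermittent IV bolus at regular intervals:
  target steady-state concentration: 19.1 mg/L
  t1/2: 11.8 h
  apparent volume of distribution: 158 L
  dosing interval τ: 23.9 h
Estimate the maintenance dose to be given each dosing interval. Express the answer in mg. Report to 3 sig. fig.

4240 mg

k = ln2 / t½ = 0.693147 / 11.8 = 0.05874 h⁻¹
CL = k × Vd = 0.05874 × 158 = 9.281 L/h
At steady state, Dose/τ = Css × CL.
Dose = Css × CL × τ = 19.1 × 9.281 × 23.9 = 4237 mg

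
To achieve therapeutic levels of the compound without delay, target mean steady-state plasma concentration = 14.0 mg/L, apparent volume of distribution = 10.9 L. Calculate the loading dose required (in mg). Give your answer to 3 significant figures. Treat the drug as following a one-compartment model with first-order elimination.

153 mg

LD = Css × Vd = 14.0 × 10.9 = 152.6 mg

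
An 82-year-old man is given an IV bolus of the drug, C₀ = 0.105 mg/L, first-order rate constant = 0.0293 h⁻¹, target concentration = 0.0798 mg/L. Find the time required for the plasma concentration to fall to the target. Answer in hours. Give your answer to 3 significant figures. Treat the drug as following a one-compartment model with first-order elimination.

t = ln(C₀ / C) / k = ln(0.1050 / 0.0798) / 0.02930
  = ln(1.316) / 0.02930 = 0.2746 / 0.02930 = 9.372 h

9.37 h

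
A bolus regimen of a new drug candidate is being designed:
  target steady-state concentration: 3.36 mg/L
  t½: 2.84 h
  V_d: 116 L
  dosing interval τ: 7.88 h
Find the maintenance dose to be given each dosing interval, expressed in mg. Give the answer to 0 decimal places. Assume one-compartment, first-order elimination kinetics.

k = ln2 / t½ = 0.693147 / 2.84 = 0.2441 h⁻¹
CL = k × Vd = 0.2441 × 116 = 28.32 L/h
At steady state, Dose/τ = Css × CL.
Dose = Css × CL × τ = 3.36 × 28.32 × 7.88 = 749.8 mg

750 mg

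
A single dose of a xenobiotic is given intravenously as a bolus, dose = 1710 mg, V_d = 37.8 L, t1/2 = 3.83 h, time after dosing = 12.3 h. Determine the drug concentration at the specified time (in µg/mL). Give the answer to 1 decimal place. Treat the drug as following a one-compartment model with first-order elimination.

4.9 µg/mL

C₀ = Dose / Vd = 1710 / 37.8 = 45.24 mg/L
k = ln2 / t½ = 0.693147 / 3.83 = 0.1810 h⁻¹
C = C₀ · e^(−k·t) = 45.24 × e^(−0.1810 × 12.3)
  = 45.24 × 0.1079 = 4.881 mg/L
(4.881 mg/L = 4.881 µg/mL)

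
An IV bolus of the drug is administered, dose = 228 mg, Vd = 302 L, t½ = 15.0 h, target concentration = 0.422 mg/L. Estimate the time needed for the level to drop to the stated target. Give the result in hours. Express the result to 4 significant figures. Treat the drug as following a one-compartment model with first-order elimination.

C₀ = Dose / Vd = 228.0 / 302 = 0.7550 mg/L
k = ln2 / t½ = 0.693147 / 15.0 = 0.04621 h⁻¹
t = ln(C₀ / C) / k = ln(0.7550 / 0.422) / 0.04621
  = ln(1.789) / 0.04621 = 0.5817 / 0.04621 = 12.59 h

12.59 h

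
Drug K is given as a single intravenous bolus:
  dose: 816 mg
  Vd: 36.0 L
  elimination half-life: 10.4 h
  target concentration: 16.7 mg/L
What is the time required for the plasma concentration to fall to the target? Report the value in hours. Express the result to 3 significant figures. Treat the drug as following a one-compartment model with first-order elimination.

C₀ = Dose / Vd = 816.0 / 36.0 = 22.67 mg/L
k = ln2 / t½ = 0.693147 / 10.4 = 0.06665 h⁻¹
t = ln(C₀ / C) / k = ln(22.67 / 16.7) / 0.06665
  = ln(1.357) / 0.06665 = 0.3053 / 0.06665 = 4.581 h

4.58 h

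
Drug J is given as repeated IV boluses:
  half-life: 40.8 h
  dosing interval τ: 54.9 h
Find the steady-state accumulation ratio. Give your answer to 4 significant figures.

1.649

k = ln2 / t½ = 0.693147 / 40.8 = 0.01699 h⁻¹
e^(−kτ) = e^(−0.01699 × 54.9) = 0.3935
Accumulation ratio R = 1 / (1 − e^(−kτ)) = 1 / (1 − 0.3935) = 1.649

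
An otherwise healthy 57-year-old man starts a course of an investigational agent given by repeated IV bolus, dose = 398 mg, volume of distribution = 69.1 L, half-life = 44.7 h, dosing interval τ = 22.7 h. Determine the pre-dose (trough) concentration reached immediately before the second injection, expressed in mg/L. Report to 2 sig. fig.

C₀ per dose = Dose / Vd = 398 / 69.1 = 5.760 mg/L
k = ln2 / t½ = 0.693147 / 44.7 = 0.01551 h⁻¹
Fraction remaining after one interval: r = e^(−kτ) = e^(−0.01551 × 22.7) = 0.7032
Before dose 2, 1 dose has been given (aged 1τ).
C_trough = C₀ × r = 5.760 × 0.7032 = 4.050 mg/L

4.1 mg/L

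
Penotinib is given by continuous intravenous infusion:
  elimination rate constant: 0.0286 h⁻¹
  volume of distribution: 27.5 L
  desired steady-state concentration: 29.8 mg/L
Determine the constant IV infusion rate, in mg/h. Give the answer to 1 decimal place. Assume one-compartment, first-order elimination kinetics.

CL = k × Vd = 0.02860 × 27.5 = 0.7865 L/h
At steady state, infusion rate R₀ = Css × CL = 29.8 × 0.7865 = 23.44 mg/h

23.4 mg/h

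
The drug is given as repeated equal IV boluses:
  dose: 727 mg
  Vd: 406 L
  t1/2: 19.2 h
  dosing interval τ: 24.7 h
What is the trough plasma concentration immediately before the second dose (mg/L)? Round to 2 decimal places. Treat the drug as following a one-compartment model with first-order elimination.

C₀ per dose = Dose / Vd = 727 / 406 = 1.791 mg/L
k = ln2 / t½ = 0.693147 / 19.2 = 0.03610 h⁻¹
Fraction remaining after one interval: r = e^(−kτ) = e^(−0.03610 × 24.7) = 0.4100
Before dose 2, 1 dose has been given (aged 1τ).
C_trough = C₀ × r = 1.791 × 0.4100 = 0.7343 mg/L

0.73 mg/L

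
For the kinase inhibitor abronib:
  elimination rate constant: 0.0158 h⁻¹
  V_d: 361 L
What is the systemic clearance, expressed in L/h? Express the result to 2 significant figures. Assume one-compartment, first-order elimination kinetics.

5.7 L/h

CL = k × Vd = 0.0158 × 361 = 5.704 L/h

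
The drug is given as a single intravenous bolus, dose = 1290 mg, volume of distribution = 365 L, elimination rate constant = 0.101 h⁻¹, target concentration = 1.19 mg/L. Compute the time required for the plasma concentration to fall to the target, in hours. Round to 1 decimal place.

C₀ = Dose / Vd = 1290 / 365 = 3.534 mg/L
t = ln(C₀ / C) / k = ln(3.534 / 1.19) / 0.1010
  = ln(2.970) / 0.1010 = 1.089 / 0.1010 = 10.78 h

10.8 h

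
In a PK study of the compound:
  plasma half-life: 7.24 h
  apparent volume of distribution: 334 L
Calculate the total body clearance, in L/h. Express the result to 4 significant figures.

31.98 L/h

k = ln2 / t½ = 0.693147 / 7.24 = 0.09574 h⁻¹
CL = k × Vd = 0.09574 × 334 = 31.98 L/h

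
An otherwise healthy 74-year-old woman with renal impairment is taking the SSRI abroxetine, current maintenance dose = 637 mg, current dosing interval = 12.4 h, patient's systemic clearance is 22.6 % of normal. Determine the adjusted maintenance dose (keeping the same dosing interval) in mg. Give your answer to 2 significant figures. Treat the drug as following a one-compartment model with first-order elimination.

To keep the same average steady-state level, dosing rate must scale with clearance.
CL ratio = 22.6 / 100 = 0.2260
New dose (same interval) = 637 × 0.2260 = 144.0 mg

140 mg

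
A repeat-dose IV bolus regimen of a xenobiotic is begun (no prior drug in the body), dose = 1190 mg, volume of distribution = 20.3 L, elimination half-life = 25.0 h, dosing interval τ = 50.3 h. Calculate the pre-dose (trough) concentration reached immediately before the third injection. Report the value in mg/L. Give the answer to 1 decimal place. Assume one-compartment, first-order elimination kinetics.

18.1 mg/L

C₀ per dose = Dose / Vd = 1190 / 20.3 = 58.62 mg/L
k = ln2 / t½ = 0.693147 / 25.0 = 0.02773 h⁻¹
Fraction remaining after one interval: r = e^(−kτ) = e^(−0.02773 × 50.3) = 0.2479
Before dose 3, 2 doses have been given (aged 1τ, 2τ).
C_trough = C₀ × (r + r²) = 58.62 × (0.2479 + 0.06145) = 18.13 mg/L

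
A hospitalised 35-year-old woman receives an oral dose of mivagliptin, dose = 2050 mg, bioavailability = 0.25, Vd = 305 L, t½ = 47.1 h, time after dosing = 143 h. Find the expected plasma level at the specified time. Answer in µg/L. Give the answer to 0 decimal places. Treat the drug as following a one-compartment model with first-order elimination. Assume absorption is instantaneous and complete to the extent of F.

Amount reaching circulation = F × Dose = 0.25 × 2050 = 512.5 mg
C₀ = F·Dose / Vd = 512.5 / 305 = 1.680 mg/L
k = ln2 / t½ = 0.693147 / 47.1 = 0.01472 h⁻¹
C = C₀ · e^(−k·t) = 1.680 × e^(−0.01472 × 143)
  = 1.680 × 0.1219 = 0.2048 mg/L
Convert: 0.2048 mg/L × 1000 = 204.8 µg/L

205 µg/L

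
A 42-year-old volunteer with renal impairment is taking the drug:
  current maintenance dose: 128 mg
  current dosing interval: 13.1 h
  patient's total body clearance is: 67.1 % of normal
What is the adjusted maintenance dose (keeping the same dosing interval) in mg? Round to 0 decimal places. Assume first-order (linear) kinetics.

To keep the same average steady-state level, dosing rate must scale with clearance.
CL ratio = 67.1 / 100 = 0.6710
New dose (same interval) = 128 × 0.6710 = 85.89 mg

86 mg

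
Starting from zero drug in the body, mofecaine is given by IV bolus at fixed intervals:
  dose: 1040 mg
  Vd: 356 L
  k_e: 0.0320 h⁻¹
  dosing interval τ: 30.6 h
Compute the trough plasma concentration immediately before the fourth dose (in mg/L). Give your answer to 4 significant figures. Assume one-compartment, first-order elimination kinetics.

1.664 mg/L

C₀ per dose = Dose / Vd = 1040 / 356 = 2.921 mg/L
Fraction remaining after one interval: r = e^(−kτ) = e^(−0.03200 × 30.6) = 0.3756
Before dose 4, 3 doses have been given (aged 1τ, 2τ, 3τ).
C_trough = C₀ × (r + r² + … + r^3) = C₀ × r(1−r^3)/(1−r)
        = 2.921 × 0.3756 × (1 − 0.05299) / (1 − 0.3756) = 1.664 mg/L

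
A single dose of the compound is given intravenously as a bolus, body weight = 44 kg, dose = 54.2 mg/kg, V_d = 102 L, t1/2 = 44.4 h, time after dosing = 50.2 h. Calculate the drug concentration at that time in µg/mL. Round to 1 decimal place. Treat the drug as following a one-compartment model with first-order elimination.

10.7 µg/mL

Total dose = 54.2 × 44 = 2385 mg
C₀ = Dose / Vd = 2385 / 102 = 23.38 mg/L
k = ln2 / t½ = 0.693147 / 44.4 = 0.01561 h⁻¹
C = C₀ · e^(−k·t) = 23.38 × e^(−0.01561 × 50.2)
  = 23.38 × 0.4567 = 10.68 mg/L
(10.68 mg/L = 10.68 µg/mL)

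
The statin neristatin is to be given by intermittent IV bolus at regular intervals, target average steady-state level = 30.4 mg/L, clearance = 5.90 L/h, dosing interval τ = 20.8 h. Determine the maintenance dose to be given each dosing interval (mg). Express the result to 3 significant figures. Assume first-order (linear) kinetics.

At steady state, Dose/τ = Css × CL.
Dose = Css × CL × τ = 30.4 × 5.900 × 20.8 = 3731 mg

3730 mg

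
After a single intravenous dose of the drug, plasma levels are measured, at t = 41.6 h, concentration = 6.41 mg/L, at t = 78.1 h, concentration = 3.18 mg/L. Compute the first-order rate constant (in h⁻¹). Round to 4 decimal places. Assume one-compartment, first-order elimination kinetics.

k = ln(C₁/C₂) / (t₂ − t₁) = ln(6.41/3.18) / (78.1 − 41.6)
  = 0.7010 / 36.50 = 0.01921 h⁻¹

0.0192 h⁻¹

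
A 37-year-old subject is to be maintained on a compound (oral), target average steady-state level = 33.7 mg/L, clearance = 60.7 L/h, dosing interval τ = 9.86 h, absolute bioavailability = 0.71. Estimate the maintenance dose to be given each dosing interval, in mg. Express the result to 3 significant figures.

At steady state, F × (Dose/τ) = Css × CL.
Dose = Css × CL × τ / F = 33.7 × 60.70 × 9.86 / 0.71 = 28410 mg

28400 mg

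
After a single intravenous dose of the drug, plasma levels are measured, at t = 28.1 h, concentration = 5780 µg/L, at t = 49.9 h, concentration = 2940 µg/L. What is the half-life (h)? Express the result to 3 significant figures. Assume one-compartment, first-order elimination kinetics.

k = ln(C₁/C₂) / (t₂ − t₁) = ln(5780/2940) / (49.9 − 28.1)
  = 0.6760 / 21.80 = 0.03101 h⁻¹
t½ = ln2 / k = 0.693147 / 0.03101 = 22.35 h

22.4 h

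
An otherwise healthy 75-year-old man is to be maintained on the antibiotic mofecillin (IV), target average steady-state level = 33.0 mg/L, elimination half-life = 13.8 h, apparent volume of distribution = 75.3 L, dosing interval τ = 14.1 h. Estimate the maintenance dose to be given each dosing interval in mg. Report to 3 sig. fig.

k = ln2 / t½ = 0.693147 / 13.8 = 0.05023 h⁻¹
CL = k × Vd = 0.05023 × 75.3 = 3.782 L/h
At steady state, Dose/τ = Css × CL.
Dose = Css × CL × τ = 33.0 × 3.782 × 14.1 = 1760 mg

1760 mg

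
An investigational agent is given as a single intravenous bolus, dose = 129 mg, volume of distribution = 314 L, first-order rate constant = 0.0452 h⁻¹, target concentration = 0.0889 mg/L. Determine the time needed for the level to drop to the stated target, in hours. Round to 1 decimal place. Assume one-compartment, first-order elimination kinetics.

C₀ = Dose / Vd = 129.0 / 314 = 0.4108 mg/L
t = ln(C₀ / C) / k = ln(0.4108 / 0.0889) / 0.04520
  = ln(4.621) / 0.04520 = 1.531 / 0.04520 = 33.87 h

33.9 h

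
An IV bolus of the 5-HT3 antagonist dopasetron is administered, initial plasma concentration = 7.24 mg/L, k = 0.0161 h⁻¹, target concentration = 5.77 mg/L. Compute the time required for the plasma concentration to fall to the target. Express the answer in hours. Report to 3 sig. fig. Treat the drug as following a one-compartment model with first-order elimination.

14.1 h

t = ln(C₀ / C) / k = ln(7.240 / 5.77) / 0.01610
  = ln(1.255) / 0.01610 = 0.2271 / 0.01610 = 14.11 h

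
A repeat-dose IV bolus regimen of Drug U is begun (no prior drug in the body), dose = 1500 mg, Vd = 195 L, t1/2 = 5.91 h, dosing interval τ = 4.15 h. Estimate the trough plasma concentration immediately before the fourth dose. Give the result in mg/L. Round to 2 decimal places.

9.42 mg/L

C₀ per dose = Dose / Vd = 1500 / 195 = 7.692 mg/L
k = ln2 / t½ = 0.693147 / 5.91 = 0.1173 h⁻¹
Fraction remaining after one interval: r = e^(−kτ) = e^(−0.1173 × 4.15) = 0.6146
Before dose 4, 3 doses have been given (aged 1τ, 2τ, 3τ).
C_trough = C₀ × (r + r² + … + r^3) = C₀ × r(1−r^3)/(1−r)
        = 7.692 × 0.6146 × (1 − 0.2322) / (1 − 0.6146) = 9.418 mg/L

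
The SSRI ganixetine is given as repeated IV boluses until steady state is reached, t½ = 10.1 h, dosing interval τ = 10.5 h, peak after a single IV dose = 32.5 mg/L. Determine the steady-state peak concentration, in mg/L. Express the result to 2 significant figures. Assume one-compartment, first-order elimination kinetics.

63 mg/L

k = ln2 / t½ = 0.693147 / 10.1 = 0.06863 h⁻¹
e^(−kτ) = e^(−0.06863 × 10.5) = 0.4865
Accumulation ratio R = 1 / (1 − e^(−kτ)) = 1 / (1 − 0.4865) = 1.947
Steady-state peak = C₀ × R = 32.5 × 1.947 = 63.28 mg/L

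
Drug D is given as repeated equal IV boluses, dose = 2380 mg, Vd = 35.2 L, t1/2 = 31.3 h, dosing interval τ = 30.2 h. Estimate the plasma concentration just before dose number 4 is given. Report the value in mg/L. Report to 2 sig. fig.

C₀ per dose = Dose / Vd = 2380 / 35.2 = 67.61 mg/L
k = ln2 / t½ = 0.693147 / 31.3 = 0.02215 h⁻¹
Fraction remaining after one interval: r = e^(−kτ) = e^(−0.02215 × 30.2) = 0.5123
Before dose 4, 3 doses have been given (aged 1τ, 2τ, 3τ).
C_trough = C₀ × (r + r² + … + r^3) = C₀ × r(1−r^3)/(1−r)
        = 67.61 × 0.5123 × (1 − 0.1345) / (1 − 0.5123) = 61.47 mg/L

61 mg/L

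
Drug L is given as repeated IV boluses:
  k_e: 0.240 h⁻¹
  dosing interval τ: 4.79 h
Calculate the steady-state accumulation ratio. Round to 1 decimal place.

1.5

e^(−kτ) = e^(−0.2400 × 4.79) = 0.3168
Accumulation ratio R = 1 / (1 − e^(−kτ)) = 1 / (1 − 0.3168) = 1.464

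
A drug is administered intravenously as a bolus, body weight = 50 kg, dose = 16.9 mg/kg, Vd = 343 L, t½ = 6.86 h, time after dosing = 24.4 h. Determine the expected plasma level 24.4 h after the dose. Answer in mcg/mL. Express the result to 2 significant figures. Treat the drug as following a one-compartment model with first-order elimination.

Total dose = 16.9 × 50 = 845.0 mg
C₀ = Dose / Vd = 845.0 / 343 = 2.464 mg/L
k = ln2 / t½ = 0.693147 / 6.86 = 0.1010 h⁻¹
C = C₀ · e^(−k·t) = 2.464 × e^(−0.1010 × 24.4)
  = 2.464 × 0.08506 = 0.2096 mg/L
(0.2096 mg/L = 0.2096 mcg/mL)

0.21 mcg/mL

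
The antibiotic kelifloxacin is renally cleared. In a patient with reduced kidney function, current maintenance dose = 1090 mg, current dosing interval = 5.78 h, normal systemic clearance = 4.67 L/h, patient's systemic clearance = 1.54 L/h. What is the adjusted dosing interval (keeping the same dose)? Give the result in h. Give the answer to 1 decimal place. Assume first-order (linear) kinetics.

17.5 h

To keep the same average steady-state level, dosing rate must scale with clearance.
CL ratio = 1.54 / 4.67 = 0.3298
New interval (same dose) = 5.78 / 0.3298 = 17.53 h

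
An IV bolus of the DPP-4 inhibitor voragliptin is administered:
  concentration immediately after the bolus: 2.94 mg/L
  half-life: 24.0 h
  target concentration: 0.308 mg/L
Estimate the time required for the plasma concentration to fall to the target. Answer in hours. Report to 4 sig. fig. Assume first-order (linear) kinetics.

k = ln2 / t½ = 0.693147 / 24.0 = 0.02888 h⁻¹
t = ln(C₀ / C) / k = ln(2.940 / 0.308) / 0.02888
  = ln(9.545) / 0.02888 = 2.256 / 0.02888 = 78.12 h

78.12 h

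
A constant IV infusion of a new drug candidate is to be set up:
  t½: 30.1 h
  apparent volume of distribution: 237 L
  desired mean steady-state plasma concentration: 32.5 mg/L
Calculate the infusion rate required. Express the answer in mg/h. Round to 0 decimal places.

177 mg/h

k = ln2 / t½ = 0.693147 / 30.1 = 0.02303 h⁻¹
CL = k × Vd = 0.02303 × 237 = 5.458 L/h
At steady state, infusion rate R₀ = Css × CL = 32.5 × 5.458 = 177.4 mg/h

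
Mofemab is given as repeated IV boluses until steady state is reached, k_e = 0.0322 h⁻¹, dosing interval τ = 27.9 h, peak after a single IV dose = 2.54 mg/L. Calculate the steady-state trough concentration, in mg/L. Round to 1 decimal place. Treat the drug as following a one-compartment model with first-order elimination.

1.7 mg/L

e^(−kτ) = e^(−0.03220 × 27.9) = 0.4072
Accumulation ratio R = 1 / (1 − e^(−kτ)) = 1 / (1 − 0.4072) = 1.687
Steady-state trough = C₀ × R × e^(−kτ) = 2.54 × 1.687 × 0.4072 = 1.745 mg/L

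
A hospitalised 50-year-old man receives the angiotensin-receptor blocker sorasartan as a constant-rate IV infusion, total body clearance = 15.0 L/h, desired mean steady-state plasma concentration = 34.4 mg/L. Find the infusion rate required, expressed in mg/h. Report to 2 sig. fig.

At steady state, infusion rate R₀ = Css × CL = 34.4 × 15.00 = 516.0 mg/h

520 mg/h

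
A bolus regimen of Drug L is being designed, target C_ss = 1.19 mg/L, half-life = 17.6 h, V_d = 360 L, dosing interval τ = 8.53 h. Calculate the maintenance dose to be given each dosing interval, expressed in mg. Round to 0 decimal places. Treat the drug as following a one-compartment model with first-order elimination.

144 mg

k = ln2 / t½ = 0.693147 / 17.6 = 0.03938 h⁻¹
CL = k × Vd = 0.03938 × 360 = 14.18 L/h
At steady state, Dose/τ = Css × CL.
Dose = Css × CL × τ = 1.19 × 14.18 × 8.53 = 143.9 mg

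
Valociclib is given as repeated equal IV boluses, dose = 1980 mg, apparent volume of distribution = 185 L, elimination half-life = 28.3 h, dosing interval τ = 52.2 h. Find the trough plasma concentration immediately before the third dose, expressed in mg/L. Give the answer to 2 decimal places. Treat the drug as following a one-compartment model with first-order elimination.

3.81 mg/L

C₀ per dose = Dose / Vd = 1980 / 185 = 10.70 mg/L
k = ln2 / t½ = 0.693147 / 28.3 = 0.02449 h⁻¹
Fraction remaining after one interval: r = e^(−kτ) = e^(−0.02449 × 52.2) = 0.2785
Before dose 3, 2 doses have been given (aged 1τ, 2τ).
C_trough = C₀ × (r + r²) = 10.70 × (0.2785 + 0.07756) = 3.810 mg/L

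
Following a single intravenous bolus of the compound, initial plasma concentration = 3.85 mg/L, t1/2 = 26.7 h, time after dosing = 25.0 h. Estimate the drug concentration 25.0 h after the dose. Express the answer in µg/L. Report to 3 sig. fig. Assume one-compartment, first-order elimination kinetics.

k = ln2 / t½ = 0.693147 / 26.7 = 0.02596 h⁻¹
C = C₀ · e^(−k·t) = 3.850 × e^(−0.02596 × 25.0)
  = 3.850 × 0.5226 = 2.012 mg/L
Convert: 2.012 mg/L × 1000 = 2012 µg/L

2010 µg/L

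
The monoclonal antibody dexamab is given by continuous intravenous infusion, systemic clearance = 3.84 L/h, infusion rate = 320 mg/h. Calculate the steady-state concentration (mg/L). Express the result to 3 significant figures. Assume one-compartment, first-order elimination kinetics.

83.3 mg/L

At steady state Css = R₀ / CL = 320 / 3.840 = 83.33 mg/L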